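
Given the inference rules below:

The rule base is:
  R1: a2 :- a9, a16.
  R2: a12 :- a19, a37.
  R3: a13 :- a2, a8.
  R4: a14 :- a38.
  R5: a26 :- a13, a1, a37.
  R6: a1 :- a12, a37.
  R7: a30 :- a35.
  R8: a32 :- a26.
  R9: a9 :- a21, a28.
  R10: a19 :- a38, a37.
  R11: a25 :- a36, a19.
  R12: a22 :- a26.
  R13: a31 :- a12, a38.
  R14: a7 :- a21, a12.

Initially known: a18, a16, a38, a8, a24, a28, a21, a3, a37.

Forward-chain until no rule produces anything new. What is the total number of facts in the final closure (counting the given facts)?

Round 1 fires R4, R9, R10, giving a14, a9, a19.
Round 2 fires R1, R2, giving a2, a12.
Round 3 fires R3, R6, R13, R14, giving a13, a1, a31, a7.
Round 4 fires R5, giving a26.
Round 5 fires R8, R12, giving a32, a22.
Closure: {a1, a12, a13, a14, a16, a18, a19, a2, a21, a22, a24, a26, a28, a3, a31, a32, a37, a38, a7, a8, a9} — 21 facts.

21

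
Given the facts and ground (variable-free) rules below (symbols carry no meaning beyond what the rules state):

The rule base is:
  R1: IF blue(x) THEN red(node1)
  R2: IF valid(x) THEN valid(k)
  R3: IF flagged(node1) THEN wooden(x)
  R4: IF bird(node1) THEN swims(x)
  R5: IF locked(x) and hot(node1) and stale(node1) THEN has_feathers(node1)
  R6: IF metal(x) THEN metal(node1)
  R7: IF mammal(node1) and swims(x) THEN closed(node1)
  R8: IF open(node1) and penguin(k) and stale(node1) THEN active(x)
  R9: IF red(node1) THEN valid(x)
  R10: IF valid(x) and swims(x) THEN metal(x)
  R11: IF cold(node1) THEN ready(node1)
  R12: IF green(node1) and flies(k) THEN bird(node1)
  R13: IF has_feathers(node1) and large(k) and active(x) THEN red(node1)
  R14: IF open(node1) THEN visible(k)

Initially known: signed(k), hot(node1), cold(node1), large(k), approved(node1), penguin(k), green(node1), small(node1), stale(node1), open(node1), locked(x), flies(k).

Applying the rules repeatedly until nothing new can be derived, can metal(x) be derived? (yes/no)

Round 1: R5 [IF locked(x) and hot(node1) and stale(node1) THEN has_feathers(node1)]; R8 [IF open(node1) and penguin(k) and stale(node1) THEN active(x)]; R11 [IF cold(node1) THEN ready(node1)]; R12 [IF green(node1) and flies(k) THEN bird(node1)]; R14 [IF open(node1) THEN visible(k)]. New: has_feathers(node1), active(x), ready(node1), bird(node1), visible(k).
Round 2: R4 [IF bird(node1) THEN swims(x)]; R13 [IF has_feathers(node1) and large(k) and active(x) THEN red(node1)]. New: swims(x), red(node1).
Round 3: R9 [IF red(node1) THEN valid(x)]. New: valid(x).
Round 4: R2 [IF valid(x) THEN valid(k)]; R10 [IF valid(x) and swims(x) THEN metal(x)]. New: valid(k), metal(x).
Round 5: R6 [IF metal(x) THEN metal(node1)]. New: metal(node1).
metal(x) appears in round 4, so it is derivable.

yes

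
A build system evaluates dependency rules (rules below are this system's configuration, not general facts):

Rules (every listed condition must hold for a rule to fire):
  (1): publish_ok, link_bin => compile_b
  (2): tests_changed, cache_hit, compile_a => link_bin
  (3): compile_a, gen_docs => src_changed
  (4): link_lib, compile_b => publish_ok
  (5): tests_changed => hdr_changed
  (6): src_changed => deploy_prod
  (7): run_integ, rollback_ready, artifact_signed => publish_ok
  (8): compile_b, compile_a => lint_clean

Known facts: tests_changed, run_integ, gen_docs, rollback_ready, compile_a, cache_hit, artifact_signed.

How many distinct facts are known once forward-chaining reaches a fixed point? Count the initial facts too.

14

Round 1 — (2), (3), (5), (7), derive link_bin, src_changed, hdr_changed, publish_ok.
Round 2 — (1), (6), derive compile_b, deploy_prod.
Round 3 — (8), derive lint_clean.
Closure: {artifact_signed, cache_hit, compile_a, compile_b, deploy_prod, gen_docs, hdr_changed, link_bin, lint_clean, publish_ok, rollback_ready, run_integ, src_changed, tests_changed} — 14 facts.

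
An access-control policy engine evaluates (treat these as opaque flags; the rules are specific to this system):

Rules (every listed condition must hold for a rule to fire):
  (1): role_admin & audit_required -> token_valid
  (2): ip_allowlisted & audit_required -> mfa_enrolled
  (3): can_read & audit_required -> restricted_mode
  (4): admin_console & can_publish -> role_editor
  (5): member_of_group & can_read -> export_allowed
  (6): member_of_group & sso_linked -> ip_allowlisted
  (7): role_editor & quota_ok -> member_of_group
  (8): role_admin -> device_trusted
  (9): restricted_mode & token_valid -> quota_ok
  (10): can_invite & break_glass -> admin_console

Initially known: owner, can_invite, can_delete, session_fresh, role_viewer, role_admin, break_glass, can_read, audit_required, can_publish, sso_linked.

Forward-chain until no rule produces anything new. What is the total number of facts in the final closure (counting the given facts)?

Round 1 fires (1), (3), (8), (10), giving token_valid, restricted_mode, device_trusted, admin_console.
Round 2 fires (4), (9), giving role_editor, quota_ok.
Round 3 fires (7), giving member_of_group.
Round 4 fires (5), (6), giving export_allowed, ip_allowlisted.
Round 5 fires (2), giving mfa_enrolled.
Closure: {admin_console, audit_required, break_glass, can_delete, can_invite, can_publish, can_read, device_trusted, export_allowed, ip_allowlisted, member_of_group, mfa_enrolled, owner, quota_ok, restricted_mode, role_admin, role_editor, role_viewer, session_fresh, sso_linked, token_valid} — 21 facts.

21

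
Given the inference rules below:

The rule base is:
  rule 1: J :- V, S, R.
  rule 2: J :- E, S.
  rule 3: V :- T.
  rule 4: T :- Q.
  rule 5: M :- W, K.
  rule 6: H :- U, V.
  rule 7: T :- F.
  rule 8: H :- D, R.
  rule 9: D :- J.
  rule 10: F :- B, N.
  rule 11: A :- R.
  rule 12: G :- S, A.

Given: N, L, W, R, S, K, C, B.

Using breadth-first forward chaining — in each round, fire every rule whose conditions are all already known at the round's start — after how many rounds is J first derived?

Round 1: rule 5 [M :- W, K.]; rule 10 [F :- B, N.]; rule 11 [A :- R.]. New: M, F, A.
Round 2: rule 7 [T :- F.]; rule 12 [G :- S, A.]. New: T, G.
Round 3: rule 3 [V :- T.]. New: V.
Round 4: rule 1 [J :- V, S, R.]. New: J.
J first appears in round 4.

4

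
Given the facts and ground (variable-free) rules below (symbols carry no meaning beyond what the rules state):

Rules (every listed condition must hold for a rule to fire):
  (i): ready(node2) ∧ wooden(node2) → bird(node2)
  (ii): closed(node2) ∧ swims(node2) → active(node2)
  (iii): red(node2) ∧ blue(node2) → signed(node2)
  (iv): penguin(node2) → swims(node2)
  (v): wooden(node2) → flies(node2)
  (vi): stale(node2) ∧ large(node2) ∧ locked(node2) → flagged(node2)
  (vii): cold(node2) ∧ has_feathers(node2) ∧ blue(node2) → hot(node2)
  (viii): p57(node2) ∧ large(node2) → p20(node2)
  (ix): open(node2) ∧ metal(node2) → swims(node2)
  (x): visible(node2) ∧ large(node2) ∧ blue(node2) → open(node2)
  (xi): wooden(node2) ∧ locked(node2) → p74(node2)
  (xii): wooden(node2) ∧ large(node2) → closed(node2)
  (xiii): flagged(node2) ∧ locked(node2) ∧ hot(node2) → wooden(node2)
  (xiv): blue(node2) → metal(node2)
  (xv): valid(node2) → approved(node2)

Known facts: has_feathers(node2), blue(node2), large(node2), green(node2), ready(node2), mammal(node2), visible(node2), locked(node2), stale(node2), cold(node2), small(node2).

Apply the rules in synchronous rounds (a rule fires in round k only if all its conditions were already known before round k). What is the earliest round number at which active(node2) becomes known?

Round 1: (vi) [stale(node2) ∧ large(node2) ∧ locked(node2) → flagged(node2)]; (vii) [cold(node2) ∧ has_feathers(node2) ∧ blue(node2) → hot(node2)]; (x) [visible(node2) ∧ large(node2) ∧ blue(node2) → open(node2)]; (xiv) [blue(node2) → metal(node2)]. Adds flagged(node2), hot(node2), open(node2), metal(node2).
Round 2: (ix) [open(node2) ∧ metal(node2) → swims(node2)]; (xiii) [flagged(node2) ∧ locked(node2) ∧ hot(node2) → wooden(node2)]. Adds swims(node2), wooden(node2).
Round 3: (i) [ready(node2) ∧ wooden(node2) → bird(node2)]; (v) [wooden(node2) → flies(node2)]; (xi) [wooden(node2) ∧ locked(node2) → p74(node2)]; (xii) [wooden(node2) ∧ large(node2) → closed(node2)]. Adds bird(node2), flies(node2), p74(node2), closed(node2).
Round 4: (ii) [closed(node2) ∧ swims(node2) → active(node2)]. Adds active(node2).
active(node2) first appears in round 4.

4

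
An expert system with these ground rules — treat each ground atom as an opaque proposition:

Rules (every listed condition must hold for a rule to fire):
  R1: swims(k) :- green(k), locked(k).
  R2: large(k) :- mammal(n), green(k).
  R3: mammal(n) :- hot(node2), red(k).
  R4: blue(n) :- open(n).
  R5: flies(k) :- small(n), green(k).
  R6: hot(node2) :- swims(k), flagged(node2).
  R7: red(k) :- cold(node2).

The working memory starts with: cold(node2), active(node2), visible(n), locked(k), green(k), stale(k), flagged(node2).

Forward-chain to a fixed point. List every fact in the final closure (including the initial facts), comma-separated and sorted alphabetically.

[1] R1 [swims(k) :- green(k), locked(k).]; R7 [red(k) :- cold(node2).]. ⇒ new: swims(k), red(k).
[2] R6 [hot(node2) :- swims(k), flagged(node2).]. ⇒ new: hot(node2).
[3] R3 [mammal(n) :- hot(node2), red(k).]. ⇒ new: mammal(n).
[4] R2 [large(k) :- mammal(n), green(k).]. ⇒ new: large(k).

active(node2), cold(node2), flagged(node2), green(k), hot(node2), large(k), locked(k), mammal(n), red(k), stale(k), swims(k), visible(n)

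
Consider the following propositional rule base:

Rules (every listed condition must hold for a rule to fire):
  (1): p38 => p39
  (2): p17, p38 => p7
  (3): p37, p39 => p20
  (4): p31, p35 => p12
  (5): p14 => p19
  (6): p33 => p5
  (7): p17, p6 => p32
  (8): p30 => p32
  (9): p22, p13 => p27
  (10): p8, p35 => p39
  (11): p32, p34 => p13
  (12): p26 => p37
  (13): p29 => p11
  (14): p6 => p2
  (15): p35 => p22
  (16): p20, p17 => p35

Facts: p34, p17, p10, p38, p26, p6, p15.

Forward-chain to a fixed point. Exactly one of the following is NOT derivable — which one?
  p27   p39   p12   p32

[1] (1) [p38 => p39]; (2) [p17, p38 => p7]; (7) [p17, p6 => p32]; (12) [p26 => p37]; (14) [p6 => p2]. ⇒ new: p39, p7, p32, p37, p2.
[2] (3) [p37, p39 => p20]; (11) [p32, p34 => p13]. ⇒ new: p20, p13.
[3] (16) [p20, p17 => p35]. ⇒ new: p35.
[4] (15) [p35 => p22]. ⇒ new: p22.
[5] (9) [p22, p13 => p27]. ⇒ new: p27.
Derived: p39 (round 1), p27 (round 5), p32 (round 1). p12 never appears in any round.

p12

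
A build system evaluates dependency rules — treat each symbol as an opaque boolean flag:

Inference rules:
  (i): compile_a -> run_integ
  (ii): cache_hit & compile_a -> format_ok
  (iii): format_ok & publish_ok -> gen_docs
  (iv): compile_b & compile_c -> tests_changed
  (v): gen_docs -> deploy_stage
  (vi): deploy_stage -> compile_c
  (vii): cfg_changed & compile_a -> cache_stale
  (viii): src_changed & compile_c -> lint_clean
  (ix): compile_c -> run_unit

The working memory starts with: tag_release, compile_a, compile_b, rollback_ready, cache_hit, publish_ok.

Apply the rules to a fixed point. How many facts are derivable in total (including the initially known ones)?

[1] (i) [compile_a -> run_integ]; (ii) [cache_hit & compile_a -> format_ok]. ⇒ new: run_integ, format_ok.
[2] (iii) [format_ok & publish_ok -> gen_docs]. ⇒ new: gen_docs.
[3] (v) [gen_docs -> deploy_stage]. ⇒ new: deploy_stage.
[4] (vi) [deploy_stage -> compile_c]. ⇒ new: compile_c.
[5] (iv) [compile_b & compile_c -> tests_changed]; (ix) [compile_c -> run_unit]. ⇒ new: tests_changed, run_unit.
Closure: {cache_hit, compile_a, compile_b, compile_c, deploy_stage, format_ok, gen_docs, publish_ok, rollback_ready, run_integ, run_unit, tag_release, tests_changed} — 13 facts.

13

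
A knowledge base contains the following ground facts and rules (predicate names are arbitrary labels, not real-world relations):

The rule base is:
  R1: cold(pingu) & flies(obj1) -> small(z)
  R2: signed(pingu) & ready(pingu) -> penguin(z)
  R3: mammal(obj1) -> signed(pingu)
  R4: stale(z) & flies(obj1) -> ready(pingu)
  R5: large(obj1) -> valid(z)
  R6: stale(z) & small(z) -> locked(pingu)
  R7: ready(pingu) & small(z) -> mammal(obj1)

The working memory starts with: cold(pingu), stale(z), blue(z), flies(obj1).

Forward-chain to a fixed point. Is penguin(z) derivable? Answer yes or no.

Round 1 fires R1, R4, giving small(z), ready(pingu).
Round 2 fires R6, R7, giving locked(pingu), mammal(obj1).
Round 3 fires R3, giving signed(pingu).
Round 4 fires R2, giving penguin(z).
penguin(z) appears in round 4, so it is derivable.

yes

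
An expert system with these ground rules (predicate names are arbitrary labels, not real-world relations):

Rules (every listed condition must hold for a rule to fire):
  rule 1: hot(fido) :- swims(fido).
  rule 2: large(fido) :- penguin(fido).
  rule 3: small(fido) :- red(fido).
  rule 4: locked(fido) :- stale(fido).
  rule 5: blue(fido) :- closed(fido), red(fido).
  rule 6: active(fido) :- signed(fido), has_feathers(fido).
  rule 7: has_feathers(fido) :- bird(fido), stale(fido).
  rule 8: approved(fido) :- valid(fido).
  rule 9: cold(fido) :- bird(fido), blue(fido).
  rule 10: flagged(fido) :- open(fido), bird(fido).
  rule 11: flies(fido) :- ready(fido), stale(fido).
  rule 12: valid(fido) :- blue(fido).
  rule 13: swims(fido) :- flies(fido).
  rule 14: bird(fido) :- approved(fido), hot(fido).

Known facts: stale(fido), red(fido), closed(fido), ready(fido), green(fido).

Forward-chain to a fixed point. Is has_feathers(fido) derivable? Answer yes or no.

yes

Round 1 fires rule 3, rule 4, rule 5, rule 11, giving small(fido), locked(fido), blue(fido), flies(fido).
Round 2 fires rule 12, rule 13, giving valid(fido), swims(fido).
Round 3 fires rule 1, rule 8, giving hot(fido), approved(fido).
Round 4 fires rule 14, giving bird(fido).
Round 5 fires rule 7, rule 9, giving has_feathers(fido), cold(fido).
has_feathers(fido) appears in round 5, so it is derivable.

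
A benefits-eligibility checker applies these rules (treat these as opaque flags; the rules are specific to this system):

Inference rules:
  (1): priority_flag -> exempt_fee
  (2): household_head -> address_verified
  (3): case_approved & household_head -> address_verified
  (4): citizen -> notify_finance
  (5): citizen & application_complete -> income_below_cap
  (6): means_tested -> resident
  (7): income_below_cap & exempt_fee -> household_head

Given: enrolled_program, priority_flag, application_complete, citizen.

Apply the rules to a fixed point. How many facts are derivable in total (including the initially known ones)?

Round 1 — (1), (4), (5), derive exempt_fee, notify_finance, income_below_cap.
Round 2 — (7), derive household_head.
Round 3 — (2), derive address_verified.
Closure: {address_verified, application_complete, citizen, enrolled_program, exempt_fee, household_head, income_below_cap, notify_finance, priority_flag} — 9 facts.

9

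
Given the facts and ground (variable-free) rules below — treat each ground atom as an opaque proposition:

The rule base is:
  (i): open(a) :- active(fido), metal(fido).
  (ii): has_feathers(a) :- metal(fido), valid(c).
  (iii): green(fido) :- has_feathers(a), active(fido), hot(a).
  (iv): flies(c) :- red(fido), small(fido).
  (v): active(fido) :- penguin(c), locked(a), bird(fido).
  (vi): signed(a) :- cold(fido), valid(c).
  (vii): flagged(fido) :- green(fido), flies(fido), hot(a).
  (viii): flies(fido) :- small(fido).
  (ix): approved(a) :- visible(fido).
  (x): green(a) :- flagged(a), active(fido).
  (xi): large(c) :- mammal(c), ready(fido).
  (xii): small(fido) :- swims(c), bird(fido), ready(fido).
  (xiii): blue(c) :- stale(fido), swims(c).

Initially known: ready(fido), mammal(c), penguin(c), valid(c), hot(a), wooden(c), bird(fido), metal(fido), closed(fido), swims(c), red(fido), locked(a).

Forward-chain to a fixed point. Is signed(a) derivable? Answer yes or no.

[1] (ii) [has_feathers(a) :- metal(fido), valid(c).]; (v) [active(fido) :- penguin(c), locked(a), bird(fido).]; (xi) [large(c) :- mammal(c), ready(fido).]; (xii) [small(fido) :- swims(c), bird(fido), ready(fido).]. ⇒ new: has_feathers(a), active(fido), large(c), small(fido).
[2] (i) [open(a) :- active(fido), metal(fido).]; (iii) [green(fido) :- has_feathers(a), active(fido), hot(a).]; (iv) [flies(c) :- red(fido), small(fido).]; (viii) [flies(fido) :- small(fido).]. ⇒ new: open(a), green(fido), flies(c), flies(fido).
[3] (vii) [flagged(fido) :- green(fido), flies(fido), hot(a).]. ⇒ new: flagged(fido).
Fixed point reached. signed(a) is concluded only by (vi); (vi) needs cold(fido) (never derived).

no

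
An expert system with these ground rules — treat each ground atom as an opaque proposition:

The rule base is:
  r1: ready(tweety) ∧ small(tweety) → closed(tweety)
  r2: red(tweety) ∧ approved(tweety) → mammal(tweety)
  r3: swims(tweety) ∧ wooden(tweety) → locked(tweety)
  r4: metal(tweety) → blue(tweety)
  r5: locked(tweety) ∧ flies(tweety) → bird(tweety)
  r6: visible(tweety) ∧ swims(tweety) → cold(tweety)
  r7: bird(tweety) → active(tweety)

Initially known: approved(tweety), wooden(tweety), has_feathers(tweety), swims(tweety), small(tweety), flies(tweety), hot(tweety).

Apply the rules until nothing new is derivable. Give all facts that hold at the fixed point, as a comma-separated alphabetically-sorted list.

Round 1 — r3, derive locked(tweety).
Round 2 — r5, derive bird(tweety).
Round 3 — r7, derive active(tweety).

active(tweety), approved(tweety), bird(tweety), flies(tweety), has_feathers(tweety), hot(tweety), locked(tweety), small(tweety), swims(tweety), wooden(tweety)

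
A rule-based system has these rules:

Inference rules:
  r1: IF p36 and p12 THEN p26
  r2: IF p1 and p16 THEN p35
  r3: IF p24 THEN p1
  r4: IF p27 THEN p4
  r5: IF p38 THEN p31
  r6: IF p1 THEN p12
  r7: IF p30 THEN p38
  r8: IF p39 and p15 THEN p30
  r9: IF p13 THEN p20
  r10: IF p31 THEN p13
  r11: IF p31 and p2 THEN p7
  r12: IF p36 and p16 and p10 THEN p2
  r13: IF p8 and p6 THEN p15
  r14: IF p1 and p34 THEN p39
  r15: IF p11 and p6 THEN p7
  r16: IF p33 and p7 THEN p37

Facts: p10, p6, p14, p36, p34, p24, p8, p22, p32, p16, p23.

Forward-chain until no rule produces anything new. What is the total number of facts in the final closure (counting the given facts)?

[1] r3 [IF p24 THEN p1]; r12 [IF p36 and p16 and p10 THEN p2]; r13 [IF p8 and p6 THEN p15]. ⇒ new: p1, p2, p15.
[2] r2 [IF p1 and p16 THEN p35]; r6 [IF p1 THEN p12]; r14 [IF p1 and p34 THEN p39]. ⇒ new: p35, p12, p39.
[3] r1 [IF p36 and p12 THEN p26]; r8 [IF p39 and p15 THEN p30]. ⇒ new: p26, p30.
[4] r7 [IF p30 THEN p38]. ⇒ new: p38.
[5] r5 [IF p38 THEN p31]. ⇒ new: p31.
[6] r10 [IF p31 THEN p13]; r11 [IF p31 and p2 THEN p7]. ⇒ new: p13, p7.
[7] r9 [IF p13 THEN p20]. ⇒ new: p20.
Closure: {p1, p10, p12, p13, p14, p15, p16, p2, p20, p22, p23, p24, p26, p30, p31, p32, p34, p35, p36, p38, p39, p6, p7, p8} — 24 facts.

24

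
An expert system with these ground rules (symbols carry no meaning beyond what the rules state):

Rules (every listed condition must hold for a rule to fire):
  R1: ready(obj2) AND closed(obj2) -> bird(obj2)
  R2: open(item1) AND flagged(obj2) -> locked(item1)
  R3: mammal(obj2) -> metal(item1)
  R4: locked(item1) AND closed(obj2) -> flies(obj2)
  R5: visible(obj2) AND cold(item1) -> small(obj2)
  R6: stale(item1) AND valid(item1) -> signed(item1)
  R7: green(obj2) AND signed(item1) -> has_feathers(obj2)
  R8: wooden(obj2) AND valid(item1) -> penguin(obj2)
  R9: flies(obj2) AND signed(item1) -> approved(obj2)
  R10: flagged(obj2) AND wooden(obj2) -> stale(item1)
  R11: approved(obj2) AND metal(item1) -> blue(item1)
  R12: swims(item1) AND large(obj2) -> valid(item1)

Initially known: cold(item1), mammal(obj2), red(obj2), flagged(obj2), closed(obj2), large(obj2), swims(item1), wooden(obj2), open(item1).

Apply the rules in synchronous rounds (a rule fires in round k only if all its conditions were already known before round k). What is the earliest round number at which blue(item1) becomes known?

[1] R2 [open(item1) AND flagged(obj2) -> locked(item1)]; R3 [mammal(obj2) -> metal(item1)]; R10 [flagged(obj2) AND wooden(obj2) -> stale(item1)]; R12 [swims(item1) AND large(obj2) -> valid(item1)]. ⇒ new: locked(item1), metal(item1), stale(item1), valid(item1).
[2] R4 [locked(item1) AND closed(obj2) -> flies(obj2)]; R6 [stale(item1) AND valid(item1) -> signed(item1)]; R8 [wooden(obj2) AND valid(item1) -> penguin(obj2)]. ⇒ new: flies(obj2), signed(item1), penguin(obj2).
[3] R9 [flies(obj2) AND signed(item1) -> approved(obj2)]. ⇒ new: approved(obj2).
[4] R11 [approved(obj2) AND metal(item1) -> blue(item1)]. ⇒ new: blue(item1).
blue(item1) first appears in round 4.

4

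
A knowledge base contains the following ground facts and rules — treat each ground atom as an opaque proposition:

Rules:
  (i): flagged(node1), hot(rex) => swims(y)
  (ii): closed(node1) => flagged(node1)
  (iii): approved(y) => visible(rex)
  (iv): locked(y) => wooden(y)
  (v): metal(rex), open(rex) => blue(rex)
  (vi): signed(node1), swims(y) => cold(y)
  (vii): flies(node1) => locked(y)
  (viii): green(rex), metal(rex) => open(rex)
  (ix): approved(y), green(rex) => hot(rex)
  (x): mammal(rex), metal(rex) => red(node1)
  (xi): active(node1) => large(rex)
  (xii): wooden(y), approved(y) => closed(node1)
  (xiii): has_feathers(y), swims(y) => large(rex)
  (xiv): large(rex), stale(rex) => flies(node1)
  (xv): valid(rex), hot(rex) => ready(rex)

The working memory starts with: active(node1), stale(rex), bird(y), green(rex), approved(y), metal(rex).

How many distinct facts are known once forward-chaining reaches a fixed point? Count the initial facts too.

17

[1] (iii) [approved(y) => visible(rex)]; (viii) [green(rex), metal(rex) => open(rex)]; (ix) [approved(y), green(rex) => hot(rex)]; (xi) [active(node1) => large(rex)]. ⇒ new: visible(rex), open(rex), hot(rex), large(rex).
[2] (v) [metal(rex), open(rex) => blue(rex)]; (xiv) [large(rex), stale(rex) => flies(node1)]. ⇒ new: blue(rex), flies(node1).
[3] (vii) [flies(node1) => locked(y)]. ⇒ new: locked(y).
[4] (iv) [locked(y) => wooden(y)]. ⇒ new: wooden(y).
[5] (xii) [wooden(y), approved(y) => closed(node1)]. ⇒ new: closed(node1).
[6] (ii) [closed(node1) => flagged(node1)]. ⇒ new: flagged(node1).
[7] (i) [flagged(node1), hot(rex) => swims(y)]. ⇒ new: swims(y).
Closure: {active(node1), approved(y), bird(y), blue(rex), closed(node1), flagged(node1), flies(node1), green(rex), hot(rex), large(rex), locked(y), metal(rex), open(rex), stale(rex), swims(y), visible(rex), wooden(y)} — 17 facts.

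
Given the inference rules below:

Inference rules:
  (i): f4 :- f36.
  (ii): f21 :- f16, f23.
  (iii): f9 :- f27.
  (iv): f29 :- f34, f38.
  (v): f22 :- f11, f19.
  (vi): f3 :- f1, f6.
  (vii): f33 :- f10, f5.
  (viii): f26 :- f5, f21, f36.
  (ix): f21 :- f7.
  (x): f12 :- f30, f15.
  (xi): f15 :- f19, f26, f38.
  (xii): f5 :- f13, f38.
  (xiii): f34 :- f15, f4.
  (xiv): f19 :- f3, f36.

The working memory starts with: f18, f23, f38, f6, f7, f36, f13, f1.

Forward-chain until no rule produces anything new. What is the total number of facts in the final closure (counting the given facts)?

Round 1: (i) [f4 :- f36.]; (vi) [f3 :- f1, f6.]; (ix) [f21 :- f7.]; (xii) [f5 :- f13, f38.]. Adds f4, f3, f21, f5.
Round 2: (viii) [f26 :- f5, f21, f36.]; (xiv) [f19 :- f3, f36.]. Adds f26, f19.
Round 3: (xi) [f15 :- f19, f26, f38.]. Adds f15.
Round 4: (xiii) [f34 :- f15, f4.]. Adds f34.
Round 5: (iv) [f29 :- f34, f38.]. Adds f29.
Closure: {f1, f13, f15, f18, f19, f21, f23, f26, f29, f3, f34, f36, f38, f4, f5, f6, f7} — 17 facts.

17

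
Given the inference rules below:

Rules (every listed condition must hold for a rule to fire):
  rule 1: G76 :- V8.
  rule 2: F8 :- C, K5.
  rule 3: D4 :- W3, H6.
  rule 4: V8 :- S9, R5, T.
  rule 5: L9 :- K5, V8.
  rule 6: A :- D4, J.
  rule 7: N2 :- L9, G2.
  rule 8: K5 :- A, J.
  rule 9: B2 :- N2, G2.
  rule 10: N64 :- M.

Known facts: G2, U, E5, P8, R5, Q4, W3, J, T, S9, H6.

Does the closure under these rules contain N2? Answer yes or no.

yes

Round 1: rule 3 [D4 :- W3, H6.]; rule 4 [V8 :- S9, R5, T.]. Adds D4, V8.
Round 2: rule 1 [G76 :- V8.]; rule 6 [A :- D4, J.]. Adds G76, A.
Round 3: rule 8 [K5 :- A, J.]. Adds K5.
Round 4: rule 5 [L9 :- K5, V8.]. Adds L9.
Round 5: rule 7 [N2 :- L9, G2.]. Adds N2.
Round 6: rule 9 [B2 :- N2, G2.]. Adds B2.
N2 appears in round 5, so it is derivable.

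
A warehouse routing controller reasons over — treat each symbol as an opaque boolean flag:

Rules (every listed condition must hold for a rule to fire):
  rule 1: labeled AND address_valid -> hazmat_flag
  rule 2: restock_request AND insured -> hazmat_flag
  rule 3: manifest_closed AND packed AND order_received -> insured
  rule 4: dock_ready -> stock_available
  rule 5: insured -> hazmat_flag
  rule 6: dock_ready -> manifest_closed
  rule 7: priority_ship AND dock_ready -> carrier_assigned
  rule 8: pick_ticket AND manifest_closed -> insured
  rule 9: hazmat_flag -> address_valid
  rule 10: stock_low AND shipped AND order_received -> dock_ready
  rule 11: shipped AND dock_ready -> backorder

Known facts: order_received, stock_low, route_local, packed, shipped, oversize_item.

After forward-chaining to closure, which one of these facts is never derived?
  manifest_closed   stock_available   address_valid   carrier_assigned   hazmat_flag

carrier_assigned

Round 1 fires rule 10, giving dock_ready.
Round 2 fires rule 4, rule 6, rule 11, giving stock_available, manifest_closed, backorder.
Round 3 fires rule 3, giving insured.
Round 4 fires rule 5, giving hazmat_flag.
Round 5 fires rule 9, giving address_valid.
Derived: stock_available (round 2), hazmat_flag (round 4), manifest_closed (round 2), address_valid (round 5). carrier_assigned never appears in any round.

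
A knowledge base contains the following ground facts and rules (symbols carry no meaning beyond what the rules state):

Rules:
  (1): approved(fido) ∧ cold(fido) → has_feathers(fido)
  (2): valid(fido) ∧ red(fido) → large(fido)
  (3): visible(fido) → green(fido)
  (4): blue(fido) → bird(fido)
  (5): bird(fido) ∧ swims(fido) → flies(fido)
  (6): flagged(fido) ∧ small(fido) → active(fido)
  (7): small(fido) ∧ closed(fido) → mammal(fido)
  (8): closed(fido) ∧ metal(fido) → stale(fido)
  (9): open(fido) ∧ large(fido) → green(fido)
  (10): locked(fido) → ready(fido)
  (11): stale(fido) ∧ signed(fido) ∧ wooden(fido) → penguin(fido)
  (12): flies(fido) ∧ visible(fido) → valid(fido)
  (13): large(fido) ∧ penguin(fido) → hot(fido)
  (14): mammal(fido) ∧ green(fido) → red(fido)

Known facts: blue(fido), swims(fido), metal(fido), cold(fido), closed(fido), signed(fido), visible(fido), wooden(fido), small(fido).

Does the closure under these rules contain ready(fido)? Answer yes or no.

Round 1 — (3), (4), (7), (8), derive green(fido), bird(fido), mammal(fido), stale(fido).
Round 2 — (5), (11), (14), derive flies(fido), penguin(fido), red(fido).
Round 3 — (12), derive valid(fido).
Round 4 — (2), derive large(fido).
Round 5 — (13), derive hot(fido).
Fixed point reached. ready(fido) is concluded only by (10); (10) needs locked(fido) (never derived).

no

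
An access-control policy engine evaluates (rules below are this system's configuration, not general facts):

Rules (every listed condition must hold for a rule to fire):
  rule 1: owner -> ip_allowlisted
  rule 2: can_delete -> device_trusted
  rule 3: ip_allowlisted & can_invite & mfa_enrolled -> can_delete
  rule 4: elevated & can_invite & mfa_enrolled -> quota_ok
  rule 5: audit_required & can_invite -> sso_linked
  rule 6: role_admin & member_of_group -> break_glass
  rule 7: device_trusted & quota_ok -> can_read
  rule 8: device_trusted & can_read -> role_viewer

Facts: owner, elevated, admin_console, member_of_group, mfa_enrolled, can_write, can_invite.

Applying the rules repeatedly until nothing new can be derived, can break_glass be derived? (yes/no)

Round 1: rule 1 [owner -> ip_allowlisted]; rule 4 [elevated & can_invite & mfa_enrolled -> quota_ok]. Adds ip_allowlisted, quota_ok.
Round 2: rule 3 [ip_allowlisted & can_invite & mfa_enrolled -> can_delete]. Adds can_delete.
Round 3: rule 2 [can_delete -> device_trusted]. Adds device_trusted.
Round 4: rule 7 [device_trusted & quota_ok -> can_read]. Adds can_read.
Round 5: rule 8 [device_trusted & can_read -> role_viewer]. Adds role_viewer.
Fixed point reached. break_glass is concluded only by rule 6; rule 6 needs role_admin (never derived).

no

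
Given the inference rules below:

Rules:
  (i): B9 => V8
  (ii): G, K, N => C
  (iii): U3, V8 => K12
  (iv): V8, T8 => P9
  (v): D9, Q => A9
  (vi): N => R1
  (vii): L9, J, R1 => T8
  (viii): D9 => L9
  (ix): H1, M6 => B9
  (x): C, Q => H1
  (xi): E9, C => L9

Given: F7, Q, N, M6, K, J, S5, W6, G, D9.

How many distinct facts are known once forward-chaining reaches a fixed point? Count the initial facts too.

19

Round 1 — (ii), (v), (vi), (viii), derive C, A9, R1, L9.
Round 2 — (vii), (x), derive T8, H1.
Round 3 — (ix), derive B9.
Round 4 — (i), derive V8.
Round 5 — (iv), derive P9.
Closure: {A9, B9, C, D9, F7, G, H1, J, K, L9, M6, N, P9, Q, R1, S5, T8, V8, W6} — 19 facts.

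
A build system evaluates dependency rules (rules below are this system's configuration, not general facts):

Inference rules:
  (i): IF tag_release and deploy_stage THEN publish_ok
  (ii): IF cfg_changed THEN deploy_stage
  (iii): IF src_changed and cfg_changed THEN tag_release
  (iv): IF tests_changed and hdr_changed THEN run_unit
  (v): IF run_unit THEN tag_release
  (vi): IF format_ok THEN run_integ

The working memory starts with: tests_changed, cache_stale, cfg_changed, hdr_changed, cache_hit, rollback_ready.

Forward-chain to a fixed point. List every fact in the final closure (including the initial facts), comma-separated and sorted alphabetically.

cache_hit, cache_stale, cfg_changed, deploy_stage, hdr_changed, publish_ok, rollback_ready, run_unit, tag_release, tests_changed

Round 1: (ii) [IF cfg_changed THEN deploy_stage]; (iv) [IF tests_changed and hdr_changed THEN run_unit]. New: deploy_stage, run_unit.
Round 2: (v) [IF run_unit THEN tag_release]. New: tag_release.
Round 3: (i) [IF tag_release and deploy_stage THEN publish_ok]. New: publish_ok.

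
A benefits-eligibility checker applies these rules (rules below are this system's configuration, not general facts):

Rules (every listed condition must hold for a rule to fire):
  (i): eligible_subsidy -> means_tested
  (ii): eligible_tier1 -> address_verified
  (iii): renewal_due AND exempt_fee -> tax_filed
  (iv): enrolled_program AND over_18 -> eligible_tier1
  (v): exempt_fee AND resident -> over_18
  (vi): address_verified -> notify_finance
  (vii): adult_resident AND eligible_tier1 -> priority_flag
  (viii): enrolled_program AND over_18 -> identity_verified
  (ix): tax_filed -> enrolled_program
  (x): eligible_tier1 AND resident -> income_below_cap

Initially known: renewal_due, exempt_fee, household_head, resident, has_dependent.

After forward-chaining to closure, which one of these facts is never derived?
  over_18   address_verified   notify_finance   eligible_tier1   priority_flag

Round 1: (iii) [renewal_due AND exempt_fee -> tax_filed]; (v) [exempt_fee AND resident -> over_18]. Adds tax_filed, over_18.
Round 2: (ix) [tax_filed -> enrolled_program]. Adds enrolled_program.
Round 3: (iv) [enrolled_program AND over_18 -> eligible_tier1]; (viii) [enrolled_program AND over_18 -> identity_verified]. Adds eligible_tier1, identity_verified.
Round 4: (ii) [eligible_tier1 -> address_verified]; (x) [eligible_tier1 AND resident -> income_below_cap]. Adds address_verified, income_below_cap.
Round 5: (vi) [address_verified -> notify_finance]. Adds notify_finance.
Derived: address_verified (round 4), notify_finance (round 5), eligible_tier1 (round 3), over_18 (round 1). priority_flag never appears in any round.

priority_flag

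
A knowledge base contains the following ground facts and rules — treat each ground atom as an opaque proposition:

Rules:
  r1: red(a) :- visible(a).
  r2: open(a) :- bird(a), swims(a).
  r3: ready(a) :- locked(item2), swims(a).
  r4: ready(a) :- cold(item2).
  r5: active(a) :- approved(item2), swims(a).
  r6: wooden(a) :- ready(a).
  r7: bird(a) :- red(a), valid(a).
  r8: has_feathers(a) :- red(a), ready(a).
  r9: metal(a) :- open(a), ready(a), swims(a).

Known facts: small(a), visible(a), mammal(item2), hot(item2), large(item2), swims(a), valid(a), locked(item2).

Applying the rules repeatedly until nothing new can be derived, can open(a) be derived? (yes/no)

yes

Round 1 — r1, r3, derive red(a), ready(a).
Round 2 — r6, r7, r8, derive wooden(a), bird(a), has_feathers(a).
Round 3 — r2, derive open(a).
Round 4 — r9, derive metal(a).
open(a) appears in round 3, so it is derivable.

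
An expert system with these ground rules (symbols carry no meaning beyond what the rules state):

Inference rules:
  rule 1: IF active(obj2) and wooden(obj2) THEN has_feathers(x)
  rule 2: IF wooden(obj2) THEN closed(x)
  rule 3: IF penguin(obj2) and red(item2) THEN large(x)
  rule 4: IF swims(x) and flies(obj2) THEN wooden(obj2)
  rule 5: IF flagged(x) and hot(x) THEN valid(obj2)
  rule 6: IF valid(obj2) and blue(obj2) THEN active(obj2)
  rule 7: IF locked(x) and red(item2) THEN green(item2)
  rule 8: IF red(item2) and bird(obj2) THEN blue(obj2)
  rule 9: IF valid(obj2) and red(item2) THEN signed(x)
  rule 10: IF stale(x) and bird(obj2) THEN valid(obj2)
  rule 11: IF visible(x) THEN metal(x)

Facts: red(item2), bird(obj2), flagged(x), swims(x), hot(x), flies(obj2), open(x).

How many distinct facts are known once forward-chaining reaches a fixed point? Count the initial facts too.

Round 1 — rule 4, rule 5, rule 8, derive wooden(obj2), valid(obj2), blue(obj2).
Round 2 — rule 2, rule 6, rule 9, derive closed(x), active(obj2), signed(x).
Round 3 — rule 1, derive has_feathers(x).
Closure: {active(obj2), bird(obj2), blue(obj2), closed(x), flagged(x), flies(obj2), has_feathers(x), hot(x), open(x), red(item2), signed(x), swims(x), valid(obj2), wooden(obj2)} — 14 facts.

14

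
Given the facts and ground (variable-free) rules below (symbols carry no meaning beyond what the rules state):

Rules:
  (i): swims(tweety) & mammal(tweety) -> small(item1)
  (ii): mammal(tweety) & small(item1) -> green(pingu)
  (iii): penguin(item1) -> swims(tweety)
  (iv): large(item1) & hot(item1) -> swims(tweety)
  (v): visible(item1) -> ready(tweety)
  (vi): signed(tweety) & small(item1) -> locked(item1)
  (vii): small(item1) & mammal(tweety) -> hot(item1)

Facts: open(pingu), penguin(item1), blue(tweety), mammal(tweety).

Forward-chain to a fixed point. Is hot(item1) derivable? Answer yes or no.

Round 1: (iii) [penguin(item1) -> swims(tweety)]. Adds swims(tweety).
Round 2: (i) [swims(tweety) & mammal(tweety) -> small(item1)]. Adds small(item1).
Round 3: (ii) [mammal(tweety) & small(item1) -> green(pingu)]; (vii) [small(item1) & mammal(tweety) -> hot(item1)]. Adds green(pingu), hot(item1).
hot(item1) appears in round 3, so it is derivable.

yes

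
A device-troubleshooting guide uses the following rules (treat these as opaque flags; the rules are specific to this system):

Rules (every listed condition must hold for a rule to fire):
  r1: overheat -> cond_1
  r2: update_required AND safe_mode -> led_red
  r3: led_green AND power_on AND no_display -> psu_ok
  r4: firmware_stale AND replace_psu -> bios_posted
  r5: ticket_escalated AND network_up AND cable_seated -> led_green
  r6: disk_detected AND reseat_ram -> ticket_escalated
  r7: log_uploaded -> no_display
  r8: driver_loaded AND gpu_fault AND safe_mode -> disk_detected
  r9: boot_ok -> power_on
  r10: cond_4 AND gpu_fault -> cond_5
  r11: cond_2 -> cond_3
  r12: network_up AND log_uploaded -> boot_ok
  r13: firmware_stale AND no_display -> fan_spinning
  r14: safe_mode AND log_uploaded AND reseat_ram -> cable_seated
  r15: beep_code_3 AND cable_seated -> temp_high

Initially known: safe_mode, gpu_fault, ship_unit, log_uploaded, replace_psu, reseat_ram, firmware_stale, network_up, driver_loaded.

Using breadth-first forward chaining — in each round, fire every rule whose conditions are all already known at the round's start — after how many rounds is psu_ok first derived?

4

[1] r4 [firmware_stale AND replace_psu -> bios_posted]; r7 [log_uploaded -> no_display]; r8 [driver_loaded AND gpu_fault AND safe_mode -> disk_detected]; r12 [network_up AND log_uploaded -> boot_ok]; r14 [safe_mode AND log_uploaded AND reseat_ram -> cable_seated]. ⇒ new: bios_posted, no_display, disk_detected, boot_ok, cable_seated.
[2] r6 [disk_detected AND reseat_ram -> ticket_escalated]; r9 [boot_ok -> power_on]; r13 [firmware_stale AND no_display -> fan_spinning]. ⇒ new: ticket_escalated, power_on, fan_spinning.
[3] r5 [ticket_escalated AND network_up AND cable_seated -> led_green]. ⇒ new: led_green.
[4] r3 [led_green AND power_on AND no_display -> psu_ok]. ⇒ new: psu_ok.
psu_ok first appears in round 4.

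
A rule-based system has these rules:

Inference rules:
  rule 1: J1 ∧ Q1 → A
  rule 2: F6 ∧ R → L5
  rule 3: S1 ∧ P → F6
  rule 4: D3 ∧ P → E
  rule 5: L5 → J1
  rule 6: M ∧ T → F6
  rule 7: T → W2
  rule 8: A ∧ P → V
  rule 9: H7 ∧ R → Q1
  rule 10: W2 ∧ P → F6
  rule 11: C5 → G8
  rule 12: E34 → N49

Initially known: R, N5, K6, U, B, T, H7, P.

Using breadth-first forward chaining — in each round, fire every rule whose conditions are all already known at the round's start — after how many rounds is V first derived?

6

Round 1: rule 7 [T → W2]; rule 9 [H7 ∧ R → Q1]. New: W2, Q1.
Round 2: rule 10 [W2 ∧ P → F6]. New: F6.
Round 3: rule 2 [F6 ∧ R → L5]. New: L5.
Round 4: rule 5 [L5 → J1]. New: J1.
Round 5: rule 1 [J1 ∧ Q1 → A]. New: A.
Round 6: rule 8 [A ∧ P → V]. New: V.
V first appears in round 6.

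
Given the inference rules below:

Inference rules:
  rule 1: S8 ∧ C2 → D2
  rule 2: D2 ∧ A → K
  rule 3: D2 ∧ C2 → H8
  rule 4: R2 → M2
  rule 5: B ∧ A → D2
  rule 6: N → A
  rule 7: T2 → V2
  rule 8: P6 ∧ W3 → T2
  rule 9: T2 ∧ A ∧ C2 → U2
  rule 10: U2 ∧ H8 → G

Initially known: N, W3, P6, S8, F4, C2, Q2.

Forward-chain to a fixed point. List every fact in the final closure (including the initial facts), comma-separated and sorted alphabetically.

Round 1 fires rule 1, rule 6, rule 8, giving D2, A, T2.
Round 2 fires rule 2, rule 3, rule 7, rule 9, giving K, H8, V2, U2.
Round 3 fires rule 10, giving G.

A, C2, D2, F4, G, H8, K, N, P6, Q2, S8, T2, U2, V2, W3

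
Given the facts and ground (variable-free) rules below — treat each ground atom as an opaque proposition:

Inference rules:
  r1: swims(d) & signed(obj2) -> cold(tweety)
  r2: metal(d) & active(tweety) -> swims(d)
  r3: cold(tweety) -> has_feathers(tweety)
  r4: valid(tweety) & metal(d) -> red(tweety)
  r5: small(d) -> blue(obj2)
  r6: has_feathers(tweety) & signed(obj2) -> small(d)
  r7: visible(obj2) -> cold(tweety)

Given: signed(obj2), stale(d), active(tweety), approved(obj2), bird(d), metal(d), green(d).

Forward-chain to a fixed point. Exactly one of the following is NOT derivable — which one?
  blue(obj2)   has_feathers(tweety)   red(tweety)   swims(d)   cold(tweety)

red(tweety)

[1] r2 [metal(d) & active(tweety) -> swims(d)]. ⇒ new: swims(d).
[2] r1 [swims(d) & signed(obj2) -> cold(tweety)]. ⇒ new: cold(tweety).
[3] r3 [cold(tweety) -> has_feathers(tweety)]. ⇒ new: has_feathers(tweety).
[4] r6 [has_feathers(tweety) & signed(obj2) -> small(d)]. ⇒ new: small(d).
[5] r5 [small(d) -> blue(obj2)]. ⇒ new: blue(obj2).
Derived: has_feathers(tweety) (round 3), blue(obj2) (round 5), cold(tweety) (round 2), swims(d) (round 1). red(tweety) never appears in any round.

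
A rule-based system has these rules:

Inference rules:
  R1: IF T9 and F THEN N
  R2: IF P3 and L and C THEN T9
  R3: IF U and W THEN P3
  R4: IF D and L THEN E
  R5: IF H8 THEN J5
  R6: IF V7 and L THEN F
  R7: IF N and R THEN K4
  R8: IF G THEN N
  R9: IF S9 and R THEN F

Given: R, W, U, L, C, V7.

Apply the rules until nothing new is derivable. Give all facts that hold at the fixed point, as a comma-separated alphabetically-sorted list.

C, F, K4, L, N, P3, R, T9, U, V7, W

Round 1 fires R3, R6, giving P3, F.
Round 2 fires R2, giving T9.
Round 3 fires R1, giving N.
Round 4 fires R7, giving K4.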